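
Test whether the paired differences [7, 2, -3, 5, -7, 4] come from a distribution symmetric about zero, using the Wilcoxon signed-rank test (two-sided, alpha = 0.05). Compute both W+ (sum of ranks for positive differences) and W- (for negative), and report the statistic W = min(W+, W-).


Step 1: Drop any zero differences (none here) and take |d_i|.
|d| = [7, 2, 3, 5, 7, 4]
Step 2: Midrank |d_i| (ties get averaged ranks).
ranks: |7|->5.5, |2|->1, |3|->2, |5|->4, |7|->5.5, |4|->3
Step 3: Attach original signs; sum ranks with positive sign and with negative sign.
W+ = 5.5 + 1 + 4 + 3 = 13.5
W- = 2 + 5.5 = 7.5
(Check: W+ + W- = 21 should equal n(n+1)/2 = 21.)
Step 4: Test statistic W = min(W+, W-) = 7.5.
Step 5: Ties in |d|, so use the tie-corrected normal approximation.
        E[W] = n(n+1)/4 = 6*7/4 = 10.5.
        Tie groups: |d|=7 (t=2); sum(t^3 - t) = 6.
        Var[W] = n(n+1)(2n+1)/24 - sum(t^3-t)/48 = 546/24 - 6/48 = 22.625.
        z = (W - E[W]) / sqrt(Var[W]) = (7.5 - 10.5) / 4.7566 = -0.6307.
        Two-sided p = 2*Phi(z) = 0.528233.
Step 6: alpha = 0.05. fail to reject H0.

W+ = 13.5, W- = 7.5, W = min = 7.5, p = 0.528233, fail to reject H0.


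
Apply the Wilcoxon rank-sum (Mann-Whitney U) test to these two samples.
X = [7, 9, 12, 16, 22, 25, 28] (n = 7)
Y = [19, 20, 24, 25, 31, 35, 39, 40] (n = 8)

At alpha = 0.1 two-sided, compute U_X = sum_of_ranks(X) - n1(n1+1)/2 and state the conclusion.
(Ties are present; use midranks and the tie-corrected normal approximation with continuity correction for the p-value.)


Step 1: Combine and sort all 15 observations; assign midranks.
sorted (value, group): (7,X), (9,X), (12,X), (16,X), (19,Y), (20,Y), (22,X), (24,Y), (25,X), (25,Y), (28,X), (31,Y), (35,Y), (39,Y), (40,Y)
ranks: 7->1, 9->2, 12->3, 16->4, 19->5, 20->6, 22->7, 24->8, 25->9.5, 25->9.5, 28->11, 31->12, 35->13, 39->14, 40->15
Step 2: Rank sum for X: R1 = 1 + 2 + 3 + 4 + 7 + 9.5 + 11 = 37.5.
Step 3: U_X = R1 - n1(n1+1)/2 = 37.5 - 7*8/2 = 37.5 - 28 = 9.5.
       U_Y = n1*n2 - U_X = 56 - 9.5 = 46.5.
Step 4: Ties are present, so use the tie-corrected normal approximation (with continuity correction) for the p-value.
Step 5: p-value = 0.037073; compare to alpha = 0.1. reject H0.

U_X = 9.5, p = 0.037073, reject H0 at alpha = 0.1.


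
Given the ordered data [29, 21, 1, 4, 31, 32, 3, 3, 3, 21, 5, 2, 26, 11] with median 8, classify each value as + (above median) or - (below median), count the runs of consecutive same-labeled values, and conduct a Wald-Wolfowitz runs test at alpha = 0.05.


Step 1: Compute median = 8; label A = above, B = below.
Labels in order: AABBAABBBABBAA  (n_A = 7, n_B = 7)
Step 2: Count runs R = 7.
Step 3: Under H0 (random ordering), E[R] = 2*n_A*n_B/(n_A+n_B) + 1 = 2*7*7/14 + 1 = 8.0000.
        Var[R] = 2*n_A*n_B*(2*n_A*n_B - n_A - n_B) / ((n_A+n_B)^2 * (n_A+n_B-1)) = 8232/2548 = 3.2308.
        SD[R] = 1.7974.
Step 4: Continuity-corrected z = (R + 0.5 - E[R]) / SD[R] = (7 + 0.5 - 8.0000) / 1.7974 = -0.2782.
Step 5: Two-sided p-value via normal approximation = 2*(1 - Phi(|z|)) = 0.780879.
Step 6: alpha = 0.05. fail to reject H0.

R = 7, z = -0.2782, p = 0.780879, fail to reject H0.


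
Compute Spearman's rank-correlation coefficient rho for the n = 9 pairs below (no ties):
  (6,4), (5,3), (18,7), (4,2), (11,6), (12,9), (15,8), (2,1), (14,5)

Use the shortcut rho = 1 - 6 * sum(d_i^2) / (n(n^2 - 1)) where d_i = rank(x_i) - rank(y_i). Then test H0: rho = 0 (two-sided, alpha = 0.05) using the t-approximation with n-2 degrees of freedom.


Step 1: Rank x and y separately (midranks; no ties here).
rank(x): 6->4, 5->3, 18->9, 4->2, 11->5, 12->6, 15->8, 2->1, 14->7
rank(y): 4->4, 3->3, 7->7, 2->2, 6->6, 9->9, 8->8, 1->1, 5->5
Step 2: d_i = R_x(i) - R_y(i); compute d_i^2.
  (4-4)^2=0, (3-3)^2=0, (9-7)^2=4, (2-2)^2=0, (5-6)^2=1, (6-9)^2=9, (8-8)^2=0, (1-1)^2=0, (7-5)^2=4
sum(d^2) = 18.
Step 3: rho = 1 - 6*18 / (9*(9^2 - 1)) = 1 - 108/720 = 0.850000.
Step 4: Under H0, t = rho * sqrt((n-2)/(1-rho^2)) = 4.2691 ~ t(7).
Step 5: Two-sided p-value from the t-distribution with 7 df = 0.003705.
Step 6: alpha = 0.05. reject H0.

rho = 0.8500, p = 0.003705, reject H0 at alpha = 0.05.


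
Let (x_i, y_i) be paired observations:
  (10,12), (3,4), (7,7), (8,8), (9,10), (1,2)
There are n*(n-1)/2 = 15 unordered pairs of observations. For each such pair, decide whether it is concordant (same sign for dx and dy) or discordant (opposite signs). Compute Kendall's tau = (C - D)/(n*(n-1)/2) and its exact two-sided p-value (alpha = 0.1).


Step 1: Enumerate the 15 unordered pairs (i,j) with i<j and classify each by sign(x_j-x_i) * sign(y_j-y_i).
  (1,2):dx=-7,dy=-8->C; (1,3):dx=-3,dy=-5->C; (1,4):dx=-2,dy=-4->C; (1,5):dx=-1,dy=-2->C
  (1,6):dx=-9,dy=-10->C; (2,3):dx=+4,dy=+3->C; (2,4):dx=+5,dy=+4->C; (2,5):dx=+6,dy=+6->C
  (2,6):dx=-2,dy=-2->C; (3,4):dx=+1,dy=+1->C; (3,5):dx=+2,dy=+3->C; (3,6):dx=-6,dy=-5->C
  (4,5):dx=+1,dy=+2->C; (4,6):dx=-7,dy=-6->C; (5,6):dx=-8,dy=-8->C
Step 2: C = 15, D = 0, total pairs = 15.
Step 3: tau = (C - D)/(n(n-1)/2) = (15 - 0)/15 = 1.000000.
Step 4: Exact two-sided p-value (enumerate n! = 720 permutations of y under H0): p = 0.002778.
Step 5: alpha = 0.1. reject H0.

tau_b = 1.0000 (C=15, D=0), p = 0.002778, reject H0.


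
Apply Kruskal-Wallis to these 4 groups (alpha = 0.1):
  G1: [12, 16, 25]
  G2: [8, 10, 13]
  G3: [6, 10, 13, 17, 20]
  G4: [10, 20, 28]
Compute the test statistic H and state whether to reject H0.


Step 1: Combine all N = 14 observations and assign midranks.
sorted (value, group, rank): (6,G3,1), (8,G2,2), (10,G2,4), (10,G3,4), (10,G4,4), (12,G1,6), (13,G2,7.5), (13,G3,7.5), (16,G1,9), (17,G3,10), (20,G3,11.5), (20,G4,11.5), (25,G1,13), (28,G4,14)
Step 2: Sum ranks within each group.
R_1 = 28 (n_1 = 3)
R_2 = 13.5 (n_2 = 3)
R_3 = 34 (n_3 = 5)
R_4 = 29.5 (n_4 = 3)
Step 3: H = 12/(N(N+1)) * sum(R_i^2/n_i) - 3(N+1)
     = 12/(14*15) * (28^2/3 + 13.5^2/3 + 34^2/5 + 29.5^2/3) - 3*15
     = 0.057143 * 843.367 - 45
     = 3.192381.
Step 4: Ties present; correction factor C = 1 - 36/(14^3 - 14) = 0.986813. Corrected H = 3.192381 / 0.986813 = 3.235041.
Step 5: Under H0, H ~ chi^2(3); p-value = 0.356787.
Step 6: alpha = 0.1. fail to reject H0.

H = 3.2350, df = 3, p = 0.356787, fail to reject H0.


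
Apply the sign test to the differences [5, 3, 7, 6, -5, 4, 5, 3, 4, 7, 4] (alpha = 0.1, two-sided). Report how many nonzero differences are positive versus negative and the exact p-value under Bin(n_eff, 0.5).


Step 1: Discard zero differences. Original n = 11; n_eff = number of nonzero differences = 11.
Nonzero differences (with sign): +5, +3, +7, +6, -5, +4, +5, +3, +4, +7, +4
Step 2: Count signs: positive = 10, negative = 1.
Step 3: Under H0: P(positive) = 0.5, so the number of positives S ~ Bin(11, 0.5).
Step 4: Two-sided exact p-value = sum of Bin(11,0.5) probabilities at or below the observed probability = 0.011719.
Step 5: alpha = 0.1. reject H0.

n_eff = 11, pos = 10, neg = 1, p = 0.011719, reject H0.


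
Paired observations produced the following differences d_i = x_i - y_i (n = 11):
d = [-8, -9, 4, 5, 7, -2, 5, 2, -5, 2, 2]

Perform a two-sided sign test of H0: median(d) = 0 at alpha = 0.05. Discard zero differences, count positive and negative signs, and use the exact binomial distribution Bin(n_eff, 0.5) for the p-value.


Step 1: Discard zero differences. Original n = 11; n_eff = number of nonzero differences = 11.
Nonzero differences (with sign): -8, -9, +4, +5, +7, -2, +5, +2, -5, +2, +2
Step 2: Count signs: positive = 7, negative = 4.
Step 3: Under H0: P(positive) = 0.5, so the number of positives S ~ Bin(11, 0.5).
Step 4: Two-sided exact p-value = sum of Bin(11,0.5) probabilities at or below the observed probability = 0.548828.
Step 5: alpha = 0.05. fail to reject H0.

n_eff = 11, pos = 7, neg = 4, p = 0.548828, fail to reject H0.


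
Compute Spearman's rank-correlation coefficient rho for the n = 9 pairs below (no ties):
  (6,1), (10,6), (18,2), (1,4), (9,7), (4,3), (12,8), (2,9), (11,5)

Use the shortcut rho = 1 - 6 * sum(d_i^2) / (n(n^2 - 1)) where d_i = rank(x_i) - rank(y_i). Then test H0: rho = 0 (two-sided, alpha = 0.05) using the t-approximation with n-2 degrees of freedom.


Step 1: Rank x and y separately (midranks; no ties here).
rank(x): 6->4, 10->6, 18->9, 1->1, 9->5, 4->3, 12->8, 2->2, 11->7
rank(y): 1->1, 6->6, 2->2, 4->4, 7->7, 3->3, 8->8, 9->9, 5->5
Step 2: d_i = R_x(i) - R_y(i); compute d_i^2.
  (4-1)^2=9, (6-6)^2=0, (9-2)^2=49, (1-4)^2=9, (5-7)^2=4, (3-3)^2=0, (8-8)^2=0, (2-9)^2=49, (7-5)^2=4
sum(d^2) = 124.
Step 3: rho = 1 - 6*124 / (9*(9^2 - 1)) = 1 - 744/720 = -0.033333.
Step 4: Under H0, t = rho * sqrt((n-2)/(1-rho^2)) = -0.0882 ~ t(7).
Step 5: Two-sided p-value from the t-distribution with 7 df = 0.932157.
Step 6: alpha = 0.05. fail to reject H0.

rho = -0.0333, p = 0.932157, fail to reject H0 at alpha = 0.05.


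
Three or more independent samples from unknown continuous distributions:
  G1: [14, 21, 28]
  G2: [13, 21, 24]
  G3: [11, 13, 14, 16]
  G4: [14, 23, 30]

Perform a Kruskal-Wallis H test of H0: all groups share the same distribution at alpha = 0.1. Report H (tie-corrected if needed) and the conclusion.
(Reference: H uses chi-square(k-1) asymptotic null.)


Step 1: Combine all N = 13 observations and assign midranks.
sorted (value, group, rank): (11,G3,1), (13,G2,2.5), (13,G3,2.5), (14,G1,5), (14,G3,5), (14,G4,5), (16,G3,7), (21,G1,8.5), (21,G2,8.5), (23,G4,10), (24,G2,11), (28,G1,12), (30,G4,13)
Step 2: Sum ranks within each group.
R_1 = 25.5 (n_1 = 3)
R_2 = 22 (n_2 = 3)
R_3 = 15.5 (n_3 = 4)
R_4 = 28 (n_4 = 3)
Step 3: H = 12/(N(N+1)) * sum(R_i^2/n_i) - 3(N+1)
     = 12/(13*14) * (25.5^2/3 + 22^2/3 + 15.5^2/4 + 28^2/3) - 3*14
     = 0.065934 * 699.479 - 42
     = 4.119505.
Step 4: Ties present; correction factor C = 1 - 36/(13^3 - 13) = 0.983516. Corrected H = 4.119505 / 0.983516 = 4.188547.
Step 5: Under H0, H ~ chi^2(3); p-value = 0.241811.
Step 6: alpha = 0.1. fail to reject H0.

H = 4.1885, df = 3, p = 0.241811, fail to reject H0.


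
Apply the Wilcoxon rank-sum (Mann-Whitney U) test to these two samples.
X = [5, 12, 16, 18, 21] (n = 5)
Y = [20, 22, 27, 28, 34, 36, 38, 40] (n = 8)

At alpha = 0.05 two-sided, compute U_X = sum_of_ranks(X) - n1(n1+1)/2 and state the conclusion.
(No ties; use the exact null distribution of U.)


Step 1: Combine and sort all 13 observations; assign midranks.
sorted (value, group): (5,X), (12,X), (16,X), (18,X), (20,Y), (21,X), (22,Y), (27,Y), (28,Y), (34,Y), (36,Y), (38,Y), (40,Y)
ranks: 5->1, 12->2, 16->3, 18->4, 20->5, 21->6, 22->7, 27->8, 28->9, 34->10, 36->11, 38->12, 40->13
Step 2: Rank sum for X: R1 = 1 + 2 + 3 + 4 + 6 = 16.
Step 3: U_X = R1 - n1(n1+1)/2 = 16 - 5*6/2 = 16 - 15 = 1.
       U_Y = n1*n2 - U_X = 40 - 1 = 39.
Step 4: No ties, so the exact null distribution of U (based on enumerating the C(13,5) = 1287 equally likely rank assignments) gives the two-sided p-value.
Step 5: p-value = 0.003108; compare to alpha = 0.05. reject H0.

U_X = 1, p = 0.003108, reject H0 at alpha = 0.05.


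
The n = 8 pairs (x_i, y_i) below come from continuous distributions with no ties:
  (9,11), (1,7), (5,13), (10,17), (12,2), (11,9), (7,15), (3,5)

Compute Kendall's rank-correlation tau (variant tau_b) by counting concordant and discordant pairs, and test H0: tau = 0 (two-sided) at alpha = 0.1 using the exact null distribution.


Step 1: Enumerate the 28 unordered pairs (i,j) with i<j and classify each by sign(x_j-x_i) * sign(y_j-y_i).
  (1,2):dx=-8,dy=-4->C; (1,3):dx=-4,dy=+2->D; (1,4):dx=+1,dy=+6->C; (1,5):dx=+3,dy=-9->D
  (1,6):dx=+2,dy=-2->D; (1,7):dx=-2,dy=+4->D; (1,8):dx=-6,dy=-6->C; (2,3):dx=+4,dy=+6->C
  (2,4):dx=+9,dy=+10->C; (2,5):dx=+11,dy=-5->D; (2,6):dx=+10,dy=+2->C; (2,7):dx=+6,dy=+8->C
  (2,8):dx=+2,dy=-2->D; (3,4):dx=+5,dy=+4->C; (3,5):dx=+7,dy=-11->D; (3,6):dx=+6,dy=-4->D
  (3,7):dx=+2,dy=+2->C; (3,8):dx=-2,dy=-8->C; (4,5):dx=+2,dy=-15->D; (4,6):dx=+1,dy=-8->D
  (4,7):dx=-3,dy=-2->C; (4,8):dx=-7,dy=-12->C; (5,6):dx=-1,dy=+7->D; (5,7):dx=-5,dy=+13->D
  (5,8):dx=-9,dy=+3->D; (6,7):dx=-4,dy=+6->D; (6,8):dx=-8,dy=-4->C; (7,8):dx=-4,dy=-10->C
Step 2: C = 14, D = 14, total pairs = 28.
Step 3: tau = (C - D)/(n(n-1)/2) = (14 - 14)/28 = 0.000000.
Step 4: Exact two-sided p-value (enumerate n! = 40320 permutations of y under H0): p = 1.000000.
Step 5: alpha = 0.1. fail to reject H0.

tau_b = 0.0000 (C=14, D=14), p = 1.000000, fail to reject H0.


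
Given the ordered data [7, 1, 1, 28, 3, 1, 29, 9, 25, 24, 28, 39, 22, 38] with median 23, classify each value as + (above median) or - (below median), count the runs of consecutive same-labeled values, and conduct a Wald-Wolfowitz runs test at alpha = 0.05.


Step 1: Compute median = 23; label A = above, B = below.
Labels in order: BBBABBABAAAABA  (n_A = 7, n_B = 7)
Step 2: Count runs R = 8.
Step 3: Under H0 (random ordering), E[R] = 2*n_A*n_B/(n_A+n_B) + 1 = 2*7*7/14 + 1 = 8.0000.
        Var[R] = 2*n_A*n_B*(2*n_A*n_B - n_A - n_B) / ((n_A+n_B)^2 * (n_A+n_B-1)) = 8232/2548 = 3.2308.
        SD[R] = 1.7974.
Step 4: R = E[R], so z = 0 with no continuity correction.
Step 5: Two-sided p-value via normal approximation = 2*(1 - Phi(|z|)) = 1.000000.
Step 6: alpha = 0.05. fail to reject H0.

R = 8, z = 0.0000, p = 1.000000, fail to reject H0.


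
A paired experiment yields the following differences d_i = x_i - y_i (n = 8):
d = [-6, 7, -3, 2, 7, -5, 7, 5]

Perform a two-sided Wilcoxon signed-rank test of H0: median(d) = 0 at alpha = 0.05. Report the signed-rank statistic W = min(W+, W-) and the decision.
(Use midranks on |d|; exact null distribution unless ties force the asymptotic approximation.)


Step 1: Drop any zero differences (none here) and take |d_i|.
|d| = [6, 7, 3, 2, 7, 5, 7, 5]
Step 2: Midrank |d_i| (ties get averaged ranks).
ranks: |6|->5, |7|->7, |3|->2, |2|->1, |7|->7, |5|->3.5, |7|->7, |5|->3.5
Step 3: Attach original signs; sum ranks with positive sign and with negative sign.
W+ = 7 + 1 + 7 + 7 + 3.5 = 25.5
W- = 5 + 2 + 3.5 = 10.5
(Check: W+ + W- = 36 should equal n(n+1)/2 = 36.)
Step 4: Test statistic W = min(W+, W-) = 10.5.
Step 5: Ties in |d|, so use the tie-corrected normal approximation.
        E[W] = n(n+1)/4 = 8*9/4 = 18.
        Tie groups: |d|=5 (t=2), |d|=7 (t=3); sum(t^3 - t) = 30.
        Var[W] = n(n+1)(2n+1)/24 - sum(t^3-t)/48 = 1224/24 - 30/48 = 50.375.
        z = (W - E[W]) / sqrt(Var[W]) = (10.5 - 18) / 7.0975 = -1.0567.
        Two-sided p = 2*Phi(z) = 0.290646.
Step 6: alpha = 0.05. fail to reject H0.

W+ = 25.5, W- = 10.5, W = min = 10.5, p = 0.290646, fail to reject H0.


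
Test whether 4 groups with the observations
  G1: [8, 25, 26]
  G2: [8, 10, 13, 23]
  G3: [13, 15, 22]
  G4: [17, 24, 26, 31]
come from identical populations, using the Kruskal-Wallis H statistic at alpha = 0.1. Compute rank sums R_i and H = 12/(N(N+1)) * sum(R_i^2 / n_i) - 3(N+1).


Step 1: Combine all N = 14 observations and assign midranks.
sorted (value, group, rank): (8,G1,1.5), (8,G2,1.5), (10,G2,3), (13,G2,4.5), (13,G3,4.5), (15,G3,6), (17,G4,7), (22,G3,8), (23,G2,9), (24,G4,10), (25,G1,11), (26,G1,12.5), (26,G4,12.5), (31,G4,14)
Step 2: Sum ranks within each group.
R_1 = 25 (n_1 = 3)
R_2 = 18 (n_2 = 4)
R_3 = 18.5 (n_3 = 3)
R_4 = 43.5 (n_4 = 4)
Step 3: H = 12/(N(N+1)) * sum(R_i^2/n_i) - 3(N+1)
     = 12/(14*15) * (25^2/3 + 18^2/4 + 18.5^2/3 + 43.5^2/4) - 3*15
     = 0.057143 * 876.479 - 45
     = 5.084524.
Step 4: Ties present; correction factor C = 1 - 18/(14^3 - 14) = 0.993407. Corrected H = 5.084524 / 0.993407 = 5.118271.
Step 5: Under H0, H ~ chi^2(3); p-value = 0.163339.
Step 6: alpha = 0.1. fail to reject H0.

H = 5.1183, df = 3, p = 0.163339, fail to reject H0.


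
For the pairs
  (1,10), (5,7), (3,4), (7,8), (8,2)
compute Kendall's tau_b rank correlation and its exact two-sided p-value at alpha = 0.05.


Step 1: Enumerate the 10 unordered pairs (i,j) with i<j and classify each by sign(x_j-x_i) * sign(y_j-y_i).
  (1,2):dx=+4,dy=-3->D; (1,3):dx=+2,dy=-6->D; (1,4):dx=+6,dy=-2->D; (1,5):dx=+7,dy=-8->D
  (2,3):dx=-2,dy=-3->C; (2,4):dx=+2,dy=+1->C; (2,5):dx=+3,dy=-5->D; (3,4):dx=+4,dy=+4->C
  (3,5):dx=+5,dy=-2->D; (4,5):dx=+1,dy=-6->D
Step 2: C = 3, D = 7, total pairs = 10.
Step 3: tau = (C - D)/(n(n-1)/2) = (3 - 7)/10 = -0.400000.
Step 4: Exact two-sided p-value (enumerate n! = 120 permutations of y under H0): p = 0.483333.
Step 5: alpha = 0.05. fail to reject H0.

tau_b = -0.4000 (C=3, D=7), p = 0.483333, fail to reject H0.


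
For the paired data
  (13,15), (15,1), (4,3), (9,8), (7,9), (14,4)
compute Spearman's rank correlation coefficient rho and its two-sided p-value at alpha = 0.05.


Step 1: Rank x and y separately (midranks; no ties here).
rank(x): 13->4, 15->6, 4->1, 9->3, 7->2, 14->5
rank(y): 15->6, 1->1, 3->2, 8->4, 9->5, 4->3
Step 2: d_i = R_x(i) - R_y(i); compute d_i^2.
  (4-6)^2=4, (6-1)^2=25, (1-2)^2=1, (3-4)^2=1, (2-5)^2=9, (5-3)^2=4
sum(d^2) = 44.
Step 3: rho = 1 - 6*44 / (6*(6^2 - 1)) = 1 - 264/210 = -0.257143.
Step 4: Under H0, t = rho * sqrt((n-2)/(1-rho^2)) = -0.5322 ~ t(4).
Step 5: Two-sided p-value from the t-distribution with 4 df = 0.622787.
Step 6: alpha = 0.05. fail to reject H0.

rho = -0.2571, p = 0.622787, fail to reject H0 at alpha = 0.05.


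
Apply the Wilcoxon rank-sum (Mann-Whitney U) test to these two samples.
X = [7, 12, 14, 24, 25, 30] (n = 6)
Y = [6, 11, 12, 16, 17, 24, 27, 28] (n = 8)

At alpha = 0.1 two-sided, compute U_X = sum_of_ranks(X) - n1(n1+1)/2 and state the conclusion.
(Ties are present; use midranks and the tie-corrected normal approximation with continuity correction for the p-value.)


Step 1: Combine and sort all 14 observations; assign midranks.
sorted (value, group): (6,Y), (7,X), (11,Y), (12,X), (12,Y), (14,X), (16,Y), (17,Y), (24,X), (24,Y), (25,X), (27,Y), (28,Y), (30,X)
ranks: 6->1, 7->2, 11->3, 12->4.5, 12->4.5, 14->6, 16->7, 17->8, 24->9.5, 24->9.5, 25->11, 27->12, 28->13, 30->14
Step 2: Rank sum for X: R1 = 2 + 4.5 + 6 + 9.5 + 11 + 14 = 47.
Step 3: U_X = R1 - n1(n1+1)/2 = 47 - 6*7/2 = 47 - 21 = 26.
       U_Y = n1*n2 - U_X = 48 - 26 = 22.
Step 4: Ties are present, so use the tie-corrected normal approximation (with continuity correction) for the p-value.
Step 5: p-value = 0.846116; compare to alpha = 0.1. fail to reject H0.

U_X = 26, p = 0.846116, fail to reject H0 at alpha = 0.1.


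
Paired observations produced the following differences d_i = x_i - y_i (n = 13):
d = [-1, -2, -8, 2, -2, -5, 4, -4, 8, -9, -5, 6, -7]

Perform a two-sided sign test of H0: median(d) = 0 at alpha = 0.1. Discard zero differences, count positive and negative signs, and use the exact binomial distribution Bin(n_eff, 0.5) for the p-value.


Step 1: Discard zero differences. Original n = 13; n_eff = number of nonzero differences = 13.
Nonzero differences (with sign): -1, -2, -8, +2, -2, -5, +4, -4, +8, -9, -5, +6, -7
Step 2: Count signs: positive = 4, negative = 9.
Step 3: Under H0: P(positive) = 0.5, so the number of positives S ~ Bin(13, 0.5).
Step 4: Two-sided exact p-value = sum of Bin(13,0.5) probabilities at or below the observed probability = 0.266846.
Step 5: alpha = 0.1. fail to reject H0.

n_eff = 13, pos = 4, neg = 9, p = 0.266846, fail to reject H0.


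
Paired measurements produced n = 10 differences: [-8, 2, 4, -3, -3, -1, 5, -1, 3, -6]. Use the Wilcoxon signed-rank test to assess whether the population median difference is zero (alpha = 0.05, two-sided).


Step 1: Drop any zero differences (none here) and take |d_i|.
|d| = [8, 2, 4, 3, 3, 1, 5, 1, 3, 6]
Step 2: Midrank |d_i| (ties get averaged ranks).
ranks: |8|->10, |2|->3, |4|->7, |3|->5, |3|->5, |1|->1.5, |5|->8, |1|->1.5, |3|->5, |6|->9
Step 3: Attach original signs; sum ranks with positive sign and with negative sign.
W+ = 3 + 7 + 8 + 5 = 23
W- = 10 + 5 + 5 + 1.5 + 1.5 + 9 = 32
(Check: W+ + W- = 55 should equal n(n+1)/2 = 55.)
Step 4: Test statistic W = min(W+, W-) = 23.
Step 5: Ties in |d|, so use the tie-corrected normal approximation.
        E[W] = n(n+1)/4 = 10*11/4 = 27.5.
        Tie groups: |d|=1 (t=2), |d|=3 (t=3); sum(t^3 - t) = 30.
        Var[W] = n(n+1)(2n+1)/24 - sum(t^3-t)/48 = 2310/24 - 30/48 = 95.625.
        z = (W - E[W]) / sqrt(Var[W]) = (23 - 27.5) / 9.7788 = -0.4602.
        Two-sided p = 2*Phi(z) = 0.645388.
Step 6: alpha = 0.05. fail to reject H0.

W+ = 23, W- = 32, W = min = 23, p = 0.645388, fail to reject H0.


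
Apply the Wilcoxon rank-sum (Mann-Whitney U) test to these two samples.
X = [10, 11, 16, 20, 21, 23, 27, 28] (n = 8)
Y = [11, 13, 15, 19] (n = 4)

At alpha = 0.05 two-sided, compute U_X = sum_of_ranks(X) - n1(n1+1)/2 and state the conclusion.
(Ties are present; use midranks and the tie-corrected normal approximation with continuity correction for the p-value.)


Step 1: Combine and sort all 12 observations; assign midranks.
sorted (value, group): (10,X), (11,X), (11,Y), (13,Y), (15,Y), (16,X), (19,Y), (20,X), (21,X), (23,X), (27,X), (28,X)
ranks: 10->1, 11->2.5, 11->2.5, 13->4, 15->5, 16->6, 19->7, 20->8, 21->9, 23->10, 27->11, 28->12
Step 2: Rank sum for X: R1 = 1 + 2.5 + 6 + 8 + 9 + 10 + 11 + 12 = 59.5.
Step 3: U_X = R1 - n1(n1+1)/2 = 59.5 - 8*9/2 = 59.5 - 36 = 23.5.
       U_Y = n1*n2 - U_X = 32 - 23.5 = 8.5.
Step 4: Ties are present, so use the tie-corrected normal approximation (with continuity correction) for the p-value.
Step 5: p-value = 0.233663; compare to alpha = 0.05. fail to reject H0.

U_X = 23.5, p = 0.233663, fail to reject H0 at alpha = 0.05.


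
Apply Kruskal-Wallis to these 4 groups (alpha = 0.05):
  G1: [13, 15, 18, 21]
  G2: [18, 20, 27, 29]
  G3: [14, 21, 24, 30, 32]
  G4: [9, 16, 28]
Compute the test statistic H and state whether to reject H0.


Step 1: Combine all N = 16 observations and assign midranks.
sorted (value, group, rank): (9,G4,1), (13,G1,2), (14,G3,3), (15,G1,4), (16,G4,5), (18,G1,6.5), (18,G2,6.5), (20,G2,8), (21,G1,9.5), (21,G3,9.5), (24,G3,11), (27,G2,12), (28,G4,13), (29,G2,14), (30,G3,15), (32,G3,16)
Step 2: Sum ranks within each group.
R_1 = 22 (n_1 = 4)
R_2 = 40.5 (n_2 = 4)
R_3 = 54.5 (n_3 = 5)
R_4 = 19 (n_4 = 3)
Step 3: H = 12/(N(N+1)) * sum(R_i^2/n_i) - 3(N+1)
     = 12/(16*17) * (22^2/4 + 40.5^2/4 + 54.5^2/5 + 19^2/3) - 3*17
     = 0.044118 * 1245.45 - 51
     = 3.946140.
Step 4: Ties present; correction factor C = 1 - 12/(16^3 - 16) = 0.997059. Corrected H = 3.946140 / 0.997059 = 3.957780.
Step 5: Under H0, H ~ chi^2(3); p-value = 0.266059.
Step 6: alpha = 0.05. fail to reject H0.

H = 3.9578, df = 3, p = 0.266059, fail to reject H0.


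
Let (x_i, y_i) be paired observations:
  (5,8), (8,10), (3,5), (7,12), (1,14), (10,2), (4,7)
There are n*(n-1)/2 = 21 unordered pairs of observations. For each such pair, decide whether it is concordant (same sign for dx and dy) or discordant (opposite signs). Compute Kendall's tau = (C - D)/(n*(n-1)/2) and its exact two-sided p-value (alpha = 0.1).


Step 1: Enumerate the 21 unordered pairs (i,j) with i<j and classify each by sign(x_j-x_i) * sign(y_j-y_i).
  (1,2):dx=+3,dy=+2->C; (1,3):dx=-2,dy=-3->C; (1,4):dx=+2,dy=+4->C; (1,5):dx=-4,dy=+6->D
  (1,6):dx=+5,dy=-6->D; (1,7):dx=-1,dy=-1->C; (2,3):dx=-5,dy=-5->C; (2,4):dx=-1,dy=+2->D
  (2,5):dx=-7,dy=+4->D; (2,6):dx=+2,dy=-8->D; (2,7):dx=-4,dy=-3->C; (3,4):dx=+4,dy=+7->C
  (3,5):dx=-2,dy=+9->D; (3,6):dx=+7,dy=-3->D; (3,7):dx=+1,dy=+2->C; (4,5):dx=-6,dy=+2->D
  (4,6):dx=+3,dy=-10->D; (4,7):dx=-3,dy=-5->C; (5,6):dx=+9,dy=-12->D; (5,7):dx=+3,dy=-7->D
  (6,7):dx=-6,dy=+5->D
Step 2: C = 9, D = 12, total pairs = 21.
Step 3: tau = (C - D)/(n(n-1)/2) = (9 - 12)/21 = -0.142857.
Step 4: Exact two-sided p-value (enumerate n! = 5040 permutations of y under H0): p = 0.772619.
Step 5: alpha = 0.1. fail to reject H0.

tau_b = -0.1429 (C=9, D=12), p = 0.772619, fail to reject H0.


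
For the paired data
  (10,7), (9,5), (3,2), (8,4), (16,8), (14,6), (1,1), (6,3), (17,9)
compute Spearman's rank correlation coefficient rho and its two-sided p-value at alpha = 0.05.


Step 1: Rank x and y separately (midranks; no ties here).
rank(x): 10->6, 9->5, 3->2, 8->4, 16->8, 14->7, 1->1, 6->3, 17->9
rank(y): 7->7, 5->5, 2->2, 4->4, 8->8, 6->6, 1->1, 3->3, 9->9
Step 2: d_i = R_x(i) - R_y(i); compute d_i^2.
  (6-7)^2=1, (5-5)^2=0, (2-2)^2=0, (4-4)^2=0, (8-8)^2=0, (7-6)^2=1, (1-1)^2=0, (3-3)^2=0, (9-9)^2=0
sum(d^2) = 2.
Step 3: rho = 1 - 6*2 / (9*(9^2 - 1)) = 1 - 12/720 = 0.983333.
Step 4: Under H0, t = rho * sqrt((n-2)/(1-rho^2)) = 14.3096 ~ t(7).
Step 5: Two-sided p-value from the t-distribution with 7 df = 0.000002.
Step 6: alpha = 0.05. reject H0.

rho = 0.9833, p = 0.000002, reject H0 at alpha = 0.05.


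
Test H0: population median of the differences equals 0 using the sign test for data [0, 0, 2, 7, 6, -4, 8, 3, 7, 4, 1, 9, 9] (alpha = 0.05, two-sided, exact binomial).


Step 1: Discard zero differences. Original n = 13; n_eff = number of nonzero differences = 11.
Nonzero differences (with sign): +2, +7, +6, -4, +8, +3, +7, +4, +1, +9, +9
Step 2: Count signs: positive = 10, negative = 1.
Step 3: Under H0: P(positive) = 0.5, so the number of positives S ~ Bin(11, 0.5).
Step 4: Two-sided exact p-value = sum of Bin(11,0.5) probabilities at or below the observed probability = 0.011719.
Step 5: alpha = 0.05. reject H0.

n_eff = 11, pos = 10, neg = 1, p = 0.011719, reject H0.


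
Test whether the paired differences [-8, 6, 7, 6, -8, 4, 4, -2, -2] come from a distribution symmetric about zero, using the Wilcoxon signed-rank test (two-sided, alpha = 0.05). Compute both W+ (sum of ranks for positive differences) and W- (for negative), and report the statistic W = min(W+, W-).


Step 1: Drop any zero differences (none here) and take |d_i|.
|d| = [8, 6, 7, 6, 8, 4, 4, 2, 2]
Step 2: Midrank |d_i| (ties get averaged ranks).
ranks: |8|->8.5, |6|->5.5, |7|->7, |6|->5.5, |8|->8.5, |4|->3.5, |4|->3.5, |2|->1.5, |2|->1.5
Step 3: Attach original signs; sum ranks with positive sign and with negative sign.
W+ = 5.5 + 7 + 5.5 + 3.5 + 3.5 = 25
W- = 8.5 + 8.5 + 1.5 + 1.5 = 20
(Check: W+ + W- = 45 should equal n(n+1)/2 = 45.)
Step 4: Test statistic W = min(W+, W-) = 20.
Step 5: Ties in |d|, so use the tie-corrected normal approximation.
        E[W] = n(n+1)/4 = 9*10/4 = 22.5.
        Tie groups: |d|=2 (t=2), |d|=4 (t=2), |d|=6 (t=2), |d|=8 (t=2); sum(t^3 - t) = 24.
        Var[W] = n(n+1)(2n+1)/24 - sum(t^3-t)/48 = 1710/24 - 24/48 = 70.75.
        z = (W - E[W]) / sqrt(Var[W]) = (20 - 22.5) / 8.4113 = -0.2972.
        Two-sided p = 2*Phi(z) = 0.766299.
Step 6: alpha = 0.05. fail to reject H0.

W+ = 25, W- = 20, W = min = 20, p = 0.766299, fail to reject H0.


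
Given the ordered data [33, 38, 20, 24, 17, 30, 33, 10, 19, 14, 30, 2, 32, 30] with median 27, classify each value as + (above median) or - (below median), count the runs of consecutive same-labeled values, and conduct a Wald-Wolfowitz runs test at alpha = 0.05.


Step 1: Compute median = 27; label A = above, B = below.
Labels in order: AABBBAABBBABAA  (n_A = 7, n_B = 7)
Step 2: Count runs R = 7.
Step 3: Under H0 (random ordering), E[R] = 2*n_A*n_B/(n_A+n_B) + 1 = 2*7*7/14 + 1 = 8.0000.
        Var[R] = 2*n_A*n_B*(2*n_A*n_B - n_A - n_B) / ((n_A+n_B)^2 * (n_A+n_B-1)) = 8232/2548 = 3.2308.
        SD[R] = 1.7974.
Step 4: Continuity-corrected z = (R + 0.5 - E[R]) / SD[R] = (7 + 0.5 - 8.0000) / 1.7974 = -0.2782.
Step 5: Two-sided p-value via normal approximation = 2*(1 - Phi(|z|)) = 0.780879.
Step 6: alpha = 0.05. fail to reject H0.

R = 7, z = -0.2782, p = 0.780879, fail to reject H0.


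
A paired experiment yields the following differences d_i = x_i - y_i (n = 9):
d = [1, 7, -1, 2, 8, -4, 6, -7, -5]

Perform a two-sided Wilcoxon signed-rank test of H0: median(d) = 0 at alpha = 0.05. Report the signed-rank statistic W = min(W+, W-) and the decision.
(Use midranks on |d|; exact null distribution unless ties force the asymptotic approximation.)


Step 1: Drop any zero differences (none here) and take |d_i|.
|d| = [1, 7, 1, 2, 8, 4, 6, 7, 5]
Step 2: Midrank |d_i| (ties get averaged ranks).
ranks: |1|->1.5, |7|->7.5, |1|->1.5, |2|->3, |8|->9, |4|->4, |6|->6, |7|->7.5, |5|->5
Step 3: Attach original signs; sum ranks with positive sign and with negative sign.
W+ = 1.5 + 7.5 + 3 + 9 + 6 = 27
W- = 1.5 + 4 + 7.5 + 5 = 18
(Check: W+ + W- = 45 should equal n(n+1)/2 = 45.)
Step 4: Test statistic W = min(W+, W-) = 18.
Step 5: Ties in |d|, so use the tie-corrected normal approximation.
        E[W] = n(n+1)/4 = 9*10/4 = 22.5.
        Tie groups: |d|=1 (t=2), |d|=7 (t=2); sum(t^3 - t) = 12.
        Var[W] = n(n+1)(2n+1)/24 - sum(t^3-t)/48 = 1710/24 - 12/48 = 71.
        z = (W - E[W]) / sqrt(Var[W]) = (18 - 22.5) / 8.4261 = -0.5341.
        Two-sided p = 2*Phi(z) = 0.593306.
Step 6: alpha = 0.05. fail to reject H0.

W+ = 27, W- = 18, W = min = 18, p = 0.593306, fail to reject H0.


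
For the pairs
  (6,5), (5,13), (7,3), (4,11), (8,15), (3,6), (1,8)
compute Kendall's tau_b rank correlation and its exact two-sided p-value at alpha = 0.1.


Step 1: Enumerate the 21 unordered pairs (i,j) with i<j and classify each by sign(x_j-x_i) * sign(y_j-y_i).
  (1,2):dx=-1,dy=+8->D; (1,3):dx=+1,dy=-2->D; (1,4):dx=-2,dy=+6->D; (1,5):dx=+2,dy=+10->C
  (1,6):dx=-3,dy=+1->D; (1,7):dx=-5,dy=+3->D; (2,3):dx=+2,dy=-10->D; (2,4):dx=-1,dy=-2->C
  (2,5):dx=+3,dy=+2->C; (2,6):dx=-2,dy=-7->C; (2,7):dx=-4,dy=-5->C; (3,4):dx=-3,dy=+8->D
  (3,5):dx=+1,dy=+12->C; (3,6):dx=-4,dy=+3->D; (3,7):dx=-6,dy=+5->D; (4,5):dx=+4,dy=+4->C
  (4,6):dx=-1,dy=-5->C; (4,7):dx=-3,dy=-3->C; (5,6):dx=-5,dy=-9->C; (5,7):dx=-7,dy=-7->C
  (6,7):dx=-2,dy=+2->D
Step 2: C = 11, D = 10, total pairs = 21.
Step 3: tau = (C - D)/(n(n-1)/2) = (11 - 10)/21 = 0.047619.
Step 4: Exact two-sided p-value (enumerate n! = 5040 permutations of y under H0): p = 1.000000.
Step 5: alpha = 0.1. fail to reject H0.

tau_b = 0.0476 (C=11, D=10), p = 1.000000, fail to reject H0.


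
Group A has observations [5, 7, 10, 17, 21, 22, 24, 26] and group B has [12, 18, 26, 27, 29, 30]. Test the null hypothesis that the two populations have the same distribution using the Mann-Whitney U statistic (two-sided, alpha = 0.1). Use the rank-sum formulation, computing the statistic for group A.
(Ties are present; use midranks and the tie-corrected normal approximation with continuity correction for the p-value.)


Step 1: Combine and sort all 14 observations; assign midranks.
sorted (value, group): (5,X), (7,X), (10,X), (12,Y), (17,X), (18,Y), (21,X), (22,X), (24,X), (26,X), (26,Y), (27,Y), (29,Y), (30,Y)
ranks: 5->1, 7->2, 10->3, 12->4, 17->5, 18->6, 21->7, 22->8, 24->9, 26->10.5, 26->10.5, 27->12, 29->13, 30->14
Step 2: Rank sum for X: R1 = 1 + 2 + 3 + 5 + 7 + 8 + 9 + 10.5 = 45.5.
Step 3: U_X = R1 - n1(n1+1)/2 = 45.5 - 8*9/2 = 45.5 - 36 = 9.5.
       U_Y = n1*n2 - U_X = 48 - 9.5 = 38.5.
Step 4: Ties are present, so use the tie-corrected normal approximation (with continuity correction) for the p-value.
Step 5: p-value = 0.070392; compare to alpha = 0.1. reject H0.

U_X = 9.5, p = 0.070392, reject H0 at alpha = 0.1.


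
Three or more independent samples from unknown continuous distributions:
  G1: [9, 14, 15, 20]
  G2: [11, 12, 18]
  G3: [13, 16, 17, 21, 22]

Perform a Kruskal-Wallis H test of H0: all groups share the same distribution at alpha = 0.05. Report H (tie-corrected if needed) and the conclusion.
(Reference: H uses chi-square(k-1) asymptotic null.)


Step 1: Combine all N = 12 observations and assign midranks.
sorted (value, group, rank): (9,G1,1), (11,G2,2), (12,G2,3), (13,G3,4), (14,G1,5), (15,G1,6), (16,G3,7), (17,G3,8), (18,G2,9), (20,G1,10), (21,G3,11), (22,G3,12)
Step 2: Sum ranks within each group.
R_1 = 22 (n_1 = 4)
R_2 = 14 (n_2 = 3)
R_3 = 42 (n_3 = 5)
Step 3: H = 12/(N(N+1)) * sum(R_i^2/n_i) - 3(N+1)
     = 12/(12*13) * (22^2/4 + 14^2/3 + 42^2/5) - 3*13
     = 0.076923 * 539.133 - 39
     = 2.471795.
Step 4: No ties, so H is used without correction.
Step 5: Under H0, H ~ chi^2(2); p-value = 0.290574.
Step 6: alpha = 0.05. fail to reject H0.

H = 2.4718, df = 2, p = 0.290574, fail to reject H0.


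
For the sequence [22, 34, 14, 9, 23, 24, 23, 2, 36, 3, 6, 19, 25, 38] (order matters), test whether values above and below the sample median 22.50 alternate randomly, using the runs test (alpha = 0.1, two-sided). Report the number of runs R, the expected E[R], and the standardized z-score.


Step 1: Compute median = 22.50; label A = above, B = below.
Labels in order: BABBAAABABBBAA  (n_A = 7, n_B = 7)
Step 2: Count runs R = 8.
Step 3: Under H0 (random ordering), E[R] = 2*n_A*n_B/(n_A+n_B) + 1 = 2*7*7/14 + 1 = 8.0000.
        Var[R] = 2*n_A*n_B*(2*n_A*n_B - n_A - n_B) / ((n_A+n_B)^2 * (n_A+n_B-1)) = 8232/2548 = 3.2308.
        SD[R] = 1.7974.
Step 4: R = E[R], so z = 0 with no continuity correction.
Step 5: Two-sided p-value via normal approximation = 2*(1 - Phi(|z|)) = 1.000000.
Step 6: alpha = 0.1. fail to reject H0.

R = 8, z = 0.0000, p = 1.000000, fail to reject H0.


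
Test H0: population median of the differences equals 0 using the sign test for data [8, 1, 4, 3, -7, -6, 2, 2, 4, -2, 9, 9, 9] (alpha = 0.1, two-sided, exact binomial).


Step 1: Discard zero differences. Original n = 13; n_eff = number of nonzero differences = 13.
Nonzero differences (with sign): +8, +1, +4, +3, -7, -6, +2, +2, +4, -2, +9, +9, +9
Step 2: Count signs: positive = 10, negative = 3.
Step 3: Under H0: P(positive) = 0.5, so the number of positives S ~ Bin(13, 0.5).
Step 4: Two-sided exact p-value = sum of Bin(13,0.5) probabilities at or below the observed probability = 0.092285.
Step 5: alpha = 0.1. reject H0.

n_eff = 13, pos = 10, neg = 3, p = 0.092285, reject H0.


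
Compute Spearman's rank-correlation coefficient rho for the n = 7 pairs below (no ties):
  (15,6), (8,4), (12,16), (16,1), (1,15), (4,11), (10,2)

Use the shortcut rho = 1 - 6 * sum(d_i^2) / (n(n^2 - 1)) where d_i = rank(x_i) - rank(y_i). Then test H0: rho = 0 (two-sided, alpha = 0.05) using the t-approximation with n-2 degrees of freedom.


Step 1: Rank x and y separately (midranks; no ties here).
rank(x): 15->6, 8->3, 12->5, 16->7, 1->1, 4->2, 10->4
rank(y): 6->4, 4->3, 16->7, 1->1, 15->6, 11->5, 2->2
Step 2: d_i = R_x(i) - R_y(i); compute d_i^2.
  (6-4)^2=4, (3-3)^2=0, (5-7)^2=4, (7-1)^2=36, (1-6)^2=25, (2-5)^2=9, (4-2)^2=4
sum(d^2) = 82.
Step 3: rho = 1 - 6*82 / (7*(7^2 - 1)) = 1 - 492/336 = -0.464286.
Step 4: Under H0, t = rho * sqrt((n-2)/(1-rho^2)) = -1.1722 ~ t(5).
Step 5: Two-sided p-value from the t-distribution with 5 df = 0.293934.
Step 6: alpha = 0.05. fail to reject H0.

rho = -0.4643, p = 0.293934, fail to reject H0 at alpha = 0.05.


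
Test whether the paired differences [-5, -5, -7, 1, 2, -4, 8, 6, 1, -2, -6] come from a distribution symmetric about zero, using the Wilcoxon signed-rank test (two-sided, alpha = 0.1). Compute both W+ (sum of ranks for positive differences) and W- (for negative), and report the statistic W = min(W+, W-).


Step 1: Drop any zero differences (none here) and take |d_i|.
|d| = [5, 5, 7, 1, 2, 4, 8, 6, 1, 2, 6]
Step 2: Midrank |d_i| (ties get averaged ranks).
ranks: |5|->6.5, |5|->6.5, |7|->10, |1|->1.5, |2|->3.5, |4|->5, |8|->11, |6|->8.5, |1|->1.5, |2|->3.5, |6|->8.5
Step 3: Attach original signs; sum ranks with positive sign and with negative sign.
W+ = 1.5 + 3.5 + 11 + 8.5 + 1.5 = 26
W- = 6.5 + 6.5 + 10 + 5 + 3.5 + 8.5 = 40
(Check: W+ + W- = 66 should equal n(n+1)/2 = 66.)
Step 4: Test statistic W = min(W+, W-) = 26.
Step 5: Ties in |d|, so use the tie-corrected normal approximation.
        E[W] = n(n+1)/4 = 11*12/4 = 33.
        Tie groups: |d|=1 (t=2), |d|=2 (t=2), |d|=5 (t=2), |d|=6 (t=2); sum(t^3 - t) = 24.
        Var[W] = n(n+1)(2n+1)/24 - sum(t^3-t)/48 = 3036/24 - 24/48 = 126.
        z = (W - E[W]) / sqrt(Var[W]) = (26 - 33) / 11.2250 = -0.6236.
        Two-sided p = 2*Phi(z) = 0.532884.
Step 6: alpha = 0.1. fail to reject H0.

W+ = 26, W- = 40, W = min = 26, p = 0.532884, fail to reject H0.


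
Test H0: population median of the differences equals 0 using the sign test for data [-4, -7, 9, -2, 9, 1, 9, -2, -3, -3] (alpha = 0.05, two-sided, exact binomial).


Step 1: Discard zero differences. Original n = 10; n_eff = number of nonzero differences = 10.
Nonzero differences (with sign): -4, -7, +9, -2, +9, +1, +9, -2, -3, -3
Step 2: Count signs: positive = 4, negative = 6.
Step 3: Under H0: P(positive) = 0.5, so the number of positives S ~ Bin(10, 0.5).
Step 4: Two-sided exact p-value = sum of Bin(10,0.5) probabilities at or below the observed probability = 0.753906.
Step 5: alpha = 0.05. fail to reject H0.

n_eff = 10, pos = 4, neg = 6, p = 0.753906, fail to reject H0.


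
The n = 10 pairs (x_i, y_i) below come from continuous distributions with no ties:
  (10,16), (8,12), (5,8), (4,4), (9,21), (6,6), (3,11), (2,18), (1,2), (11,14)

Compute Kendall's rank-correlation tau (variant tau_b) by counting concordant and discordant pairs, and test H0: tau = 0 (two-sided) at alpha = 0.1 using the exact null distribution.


Step 1: Enumerate the 45 unordered pairs (i,j) with i<j and classify each by sign(x_j-x_i) * sign(y_j-y_i).
  (1,2):dx=-2,dy=-4->C; (1,3):dx=-5,dy=-8->C; (1,4):dx=-6,dy=-12->C; (1,5):dx=-1,dy=+5->D
  (1,6):dx=-4,dy=-10->C; (1,7):dx=-7,dy=-5->C; (1,8):dx=-8,dy=+2->D; (1,9):dx=-9,dy=-14->C
  (1,10):dx=+1,dy=-2->D; (2,3):dx=-3,dy=-4->C; (2,4):dx=-4,dy=-8->C; (2,5):dx=+1,dy=+9->C
  (2,6):dx=-2,dy=-6->C; (2,7):dx=-5,dy=-1->C; (2,8):dx=-6,dy=+6->D; (2,9):dx=-7,dy=-10->C
  (2,10):dx=+3,dy=+2->C; (3,4):dx=-1,dy=-4->C; (3,5):dx=+4,dy=+13->C; (3,6):dx=+1,dy=-2->D
  (3,7):dx=-2,dy=+3->D; (3,8):dx=-3,dy=+10->D; (3,9):dx=-4,dy=-6->C; (3,10):dx=+6,dy=+6->C
  (4,5):dx=+5,dy=+17->C; (4,6):dx=+2,dy=+2->C; (4,7):dx=-1,dy=+7->D; (4,8):dx=-2,dy=+14->D
  (4,9):dx=-3,dy=-2->C; (4,10):dx=+7,dy=+10->C; (5,6):dx=-3,dy=-15->C; (5,7):dx=-6,dy=-10->C
  (5,8):dx=-7,dy=-3->C; (5,9):dx=-8,dy=-19->C; (5,10):dx=+2,dy=-7->D; (6,7):dx=-3,dy=+5->D
  (6,8):dx=-4,dy=+12->D; (6,9):dx=-5,dy=-4->C; (6,10):dx=+5,dy=+8->C; (7,8):dx=-1,dy=+7->D
  (7,9):dx=-2,dy=-9->C; (7,10):dx=+8,dy=+3->C; (8,9):dx=-1,dy=-16->C; (8,10):dx=+9,dy=-4->D
  (9,10):dx=+10,dy=+12->C
Step 2: C = 31, D = 14, total pairs = 45.
Step 3: tau = (C - D)/(n(n-1)/2) = (31 - 14)/45 = 0.377778.
Step 4: Exact two-sided p-value (enumerate n! = 3628800 permutations of y under H0): p = 0.155742.
Step 5: alpha = 0.1. fail to reject H0.

tau_b = 0.3778 (C=31, D=14), p = 0.155742, fail to reject H0.


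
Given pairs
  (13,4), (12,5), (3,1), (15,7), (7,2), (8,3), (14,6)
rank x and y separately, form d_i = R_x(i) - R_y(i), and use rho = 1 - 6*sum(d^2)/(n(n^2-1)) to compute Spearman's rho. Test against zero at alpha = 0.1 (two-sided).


Step 1: Rank x and y separately (midranks; no ties here).
rank(x): 13->5, 12->4, 3->1, 15->7, 7->2, 8->3, 14->6
rank(y): 4->4, 5->5, 1->1, 7->7, 2->2, 3->3, 6->6
Step 2: d_i = R_x(i) - R_y(i); compute d_i^2.
  (5-4)^2=1, (4-5)^2=1, (1-1)^2=0, (7-7)^2=0, (2-2)^2=0, (3-3)^2=0, (6-6)^2=0
sum(d^2) = 2.
Step 3: rho = 1 - 6*2 / (7*(7^2 - 1)) = 1 - 12/336 = 0.964286.
Step 4: Under H0, t = rho * sqrt((n-2)/(1-rho^2)) = 8.1408 ~ t(5).
Step 5: Two-sided p-value from the t-distribution with 5 df = 0.000454.
Step 6: alpha = 0.1. reject H0.

rho = 0.9643, p = 0.000454, reject H0 at alpha = 0.1.


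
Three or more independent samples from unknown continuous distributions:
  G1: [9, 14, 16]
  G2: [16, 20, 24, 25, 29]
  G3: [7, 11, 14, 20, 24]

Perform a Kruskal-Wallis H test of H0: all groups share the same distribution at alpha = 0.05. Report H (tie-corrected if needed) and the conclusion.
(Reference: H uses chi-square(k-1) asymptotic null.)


Step 1: Combine all N = 13 observations and assign midranks.
sorted (value, group, rank): (7,G3,1), (9,G1,2), (11,G3,3), (14,G1,4.5), (14,G3,4.5), (16,G1,6.5), (16,G2,6.5), (20,G2,8.5), (20,G3,8.5), (24,G2,10.5), (24,G3,10.5), (25,G2,12), (29,G2,13)
Step 2: Sum ranks within each group.
R_1 = 13 (n_1 = 3)
R_2 = 50.5 (n_2 = 5)
R_3 = 27.5 (n_3 = 5)
Step 3: H = 12/(N(N+1)) * sum(R_i^2/n_i) - 3(N+1)
     = 12/(13*14) * (13^2/3 + 50.5^2/5 + 27.5^2/5) - 3*14
     = 0.065934 * 717.633 - 42
     = 5.316484.
Step 4: Ties present; correction factor C = 1 - 24/(13^3 - 13) = 0.989011. Corrected H = 5.316484 / 0.989011 = 5.375556.
Step 5: Under H0, H ~ chi^2(2); p-value = 0.068032.
Step 6: alpha = 0.05. fail to reject H0.

H = 5.3756, df = 2, p = 0.068032, fail to reject H0.


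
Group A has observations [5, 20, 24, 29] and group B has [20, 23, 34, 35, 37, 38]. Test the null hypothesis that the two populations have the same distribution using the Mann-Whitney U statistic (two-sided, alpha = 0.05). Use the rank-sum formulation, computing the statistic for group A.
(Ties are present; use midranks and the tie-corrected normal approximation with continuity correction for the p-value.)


Step 1: Combine and sort all 10 observations; assign midranks.
sorted (value, group): (5,X), (20,X), (20,Y), (23,Y), (24,X), (29,X), (34,Y), (35,Y), (37,Y), (38,Y)
ranks: 5->1, 20->2.5, 20->2.5, 23->4, 24->5, 29->6, 34->7, 35->8, 37->9, 38->10
Step 2: Rank sum for X: R1 = 1 + 2.5 + 5 + 6 = 14.5.
Step 3: U_X = R1 - n1(n1+1)/2 = 14.5 - 4*5/2 = 14.5 - 10 = 4.5.
       U_Y = n1*n2 - U_X = 24 - 4.5 = 19.5.
Step 4: Ties are present, so use the tie-corrected normal approximation (with continuity correction) for the p-value.
Step 5: p-value = 0.134407; compare to alpha = 0.05. fail to reject H0.

U_X = 4.5, p = 0.134407, fail to reject H0 at alpha = 0.05.
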